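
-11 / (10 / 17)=-187 / 10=-18.70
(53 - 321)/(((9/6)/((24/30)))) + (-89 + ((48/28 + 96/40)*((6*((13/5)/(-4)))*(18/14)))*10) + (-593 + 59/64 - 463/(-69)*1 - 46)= -1069.60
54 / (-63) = -0.86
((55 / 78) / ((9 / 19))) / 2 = 1045 / 1404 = 0.74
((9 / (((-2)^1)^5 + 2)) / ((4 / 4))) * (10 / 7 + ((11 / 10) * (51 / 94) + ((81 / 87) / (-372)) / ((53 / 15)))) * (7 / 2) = -952154241 / 447881800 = -2.13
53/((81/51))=901/27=33.37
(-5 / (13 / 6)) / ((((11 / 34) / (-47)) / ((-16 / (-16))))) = 47940 / 143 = 335.24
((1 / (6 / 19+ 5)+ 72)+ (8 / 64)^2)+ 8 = 518437 / 6464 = 80.20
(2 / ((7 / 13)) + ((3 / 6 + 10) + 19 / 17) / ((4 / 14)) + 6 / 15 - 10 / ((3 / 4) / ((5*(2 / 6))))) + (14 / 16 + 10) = 1432091 / 42840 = 33.43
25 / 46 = 0.54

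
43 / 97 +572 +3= 55818 / 97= 575.44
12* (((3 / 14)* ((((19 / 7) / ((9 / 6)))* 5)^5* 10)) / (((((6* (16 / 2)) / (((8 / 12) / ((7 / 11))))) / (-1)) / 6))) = -13618544500000 / 66706983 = -204154.71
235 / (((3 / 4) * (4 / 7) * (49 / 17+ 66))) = 7.96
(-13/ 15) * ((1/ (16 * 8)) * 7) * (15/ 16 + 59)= -87269/ 30720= -2.84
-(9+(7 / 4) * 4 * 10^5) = -700009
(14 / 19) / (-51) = -14 / 969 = -0.01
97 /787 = 0.12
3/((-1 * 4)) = -3/4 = -0.75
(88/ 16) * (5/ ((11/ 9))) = 45/ 2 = 22.50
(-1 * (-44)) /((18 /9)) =22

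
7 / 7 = 1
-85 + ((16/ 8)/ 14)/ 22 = -84.99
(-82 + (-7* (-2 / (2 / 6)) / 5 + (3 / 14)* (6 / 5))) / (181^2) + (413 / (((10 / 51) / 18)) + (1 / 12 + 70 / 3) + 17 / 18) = 37937.76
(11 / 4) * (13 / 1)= 143 / 4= 35.75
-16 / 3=-5.33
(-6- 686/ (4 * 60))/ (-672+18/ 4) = 0.01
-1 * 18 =-18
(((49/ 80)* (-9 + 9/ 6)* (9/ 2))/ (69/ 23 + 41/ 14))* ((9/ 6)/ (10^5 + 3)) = -27783/ 531215936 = -0.00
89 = 89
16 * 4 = 64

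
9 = 9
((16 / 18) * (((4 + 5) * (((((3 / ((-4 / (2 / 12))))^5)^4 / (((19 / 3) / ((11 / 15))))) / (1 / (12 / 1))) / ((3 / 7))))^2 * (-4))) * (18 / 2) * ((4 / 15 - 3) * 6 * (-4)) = -19690209 / 14643899733836506046089915428503552000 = -0.00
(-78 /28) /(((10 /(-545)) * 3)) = 1417 /28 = 50.61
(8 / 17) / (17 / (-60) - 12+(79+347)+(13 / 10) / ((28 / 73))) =6720 / 5956273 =0.00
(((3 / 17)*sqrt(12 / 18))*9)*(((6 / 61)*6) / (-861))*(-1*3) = 324*sqrt(6) / 297619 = 0.00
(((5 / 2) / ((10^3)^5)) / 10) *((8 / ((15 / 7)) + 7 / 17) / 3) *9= 0.00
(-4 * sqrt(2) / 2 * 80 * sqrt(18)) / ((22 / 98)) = -47040 / 11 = -4276.36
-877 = -877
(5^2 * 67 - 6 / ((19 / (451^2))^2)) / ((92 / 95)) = -710043467.19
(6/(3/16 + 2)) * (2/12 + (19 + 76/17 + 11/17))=39632/595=66.61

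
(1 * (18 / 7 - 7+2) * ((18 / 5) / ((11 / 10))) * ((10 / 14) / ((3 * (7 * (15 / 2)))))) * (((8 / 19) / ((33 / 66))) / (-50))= 1088 / 1792175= 0.00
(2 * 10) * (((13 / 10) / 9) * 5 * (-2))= -260 / 9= -28.89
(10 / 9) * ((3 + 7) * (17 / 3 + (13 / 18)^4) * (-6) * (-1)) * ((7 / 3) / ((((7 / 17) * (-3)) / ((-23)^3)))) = 3223715089375 / 354294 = 9098983.02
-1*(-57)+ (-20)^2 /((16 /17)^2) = 8137 /16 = 508.56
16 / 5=3.20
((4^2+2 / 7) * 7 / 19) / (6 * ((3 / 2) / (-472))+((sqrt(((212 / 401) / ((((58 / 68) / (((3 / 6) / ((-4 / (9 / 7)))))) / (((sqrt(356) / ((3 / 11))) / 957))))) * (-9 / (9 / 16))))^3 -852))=-31878482384330676212391887652102300742009840013380883423376 / 4526845807311346883446352543662566322417718280873993149496193 -22454545322601205256865537282063255707343195389952 * sqrt(5058214) * 89^(3 / 4) / 4526845807311346883446352543662566322417718280873993149496193 -7120296831973219826527392624472512248834879913984 * sqrt(89) / 4526845807311346883446352543662566322417718280873993149496193 -446369727193251684609156201624480201572352 * sqrt(5058214) * 89^(1 / 4) / 4526845807311346883446352543662566322417718280873993149496193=-0.007042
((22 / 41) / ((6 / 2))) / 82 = 11 / 5043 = 0.00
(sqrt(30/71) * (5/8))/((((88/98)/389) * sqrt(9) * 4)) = 95305 * sqrt(2130)/299904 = 14.67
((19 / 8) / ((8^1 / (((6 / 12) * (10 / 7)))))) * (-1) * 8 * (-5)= 475 / 56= 8.48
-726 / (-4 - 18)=33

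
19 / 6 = 3.17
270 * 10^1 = 2700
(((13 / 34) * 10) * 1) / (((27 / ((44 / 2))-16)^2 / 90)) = 8712 / 5525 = 1.58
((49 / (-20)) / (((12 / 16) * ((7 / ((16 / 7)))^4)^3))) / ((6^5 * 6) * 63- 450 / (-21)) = -140737488355328 / 86192476987267121915190915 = -0.00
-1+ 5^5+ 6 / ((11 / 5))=34394 / 11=3126.73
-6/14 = -3/7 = -0.43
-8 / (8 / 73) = -73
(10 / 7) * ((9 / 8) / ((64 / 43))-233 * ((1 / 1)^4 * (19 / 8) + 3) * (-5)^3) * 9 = 515265345 / 256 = 2012755.25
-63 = -63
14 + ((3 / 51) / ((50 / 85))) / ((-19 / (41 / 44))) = 116999 / 8360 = 14.00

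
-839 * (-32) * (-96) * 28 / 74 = -36083712 / 37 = -975235.46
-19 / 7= -2.71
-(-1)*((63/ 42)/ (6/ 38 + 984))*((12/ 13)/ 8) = 57/ 324116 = 0.00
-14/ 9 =-1.56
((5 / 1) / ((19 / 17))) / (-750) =-17 / 2850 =-0.01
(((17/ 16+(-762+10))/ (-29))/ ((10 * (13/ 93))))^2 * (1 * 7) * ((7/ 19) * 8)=2447200308609/ 345657728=7079.84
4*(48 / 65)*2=384 / 65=5.91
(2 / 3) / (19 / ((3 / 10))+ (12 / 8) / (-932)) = 3728 / 354151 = 0.01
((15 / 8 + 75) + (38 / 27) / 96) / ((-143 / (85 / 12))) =-770015 / 202176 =-3.81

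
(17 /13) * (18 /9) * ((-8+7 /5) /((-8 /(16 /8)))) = 561 /130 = 4.32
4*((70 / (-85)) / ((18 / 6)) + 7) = 1372 / 51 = 26.90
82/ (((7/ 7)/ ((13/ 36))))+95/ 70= 1951/ 63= 30.97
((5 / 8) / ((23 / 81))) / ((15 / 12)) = 81 / 46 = 1.76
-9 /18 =-1 /2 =-0.50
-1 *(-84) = 84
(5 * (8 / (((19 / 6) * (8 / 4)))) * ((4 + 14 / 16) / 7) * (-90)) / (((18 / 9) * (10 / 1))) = -5265 / 266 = -19.79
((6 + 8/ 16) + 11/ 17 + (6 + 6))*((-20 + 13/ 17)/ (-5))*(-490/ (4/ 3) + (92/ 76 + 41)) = -2631372597/ 109820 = -23960.78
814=814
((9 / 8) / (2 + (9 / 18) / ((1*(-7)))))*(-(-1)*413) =2891 / 12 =240.92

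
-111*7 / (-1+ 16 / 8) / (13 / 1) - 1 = -790 / 13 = -60.77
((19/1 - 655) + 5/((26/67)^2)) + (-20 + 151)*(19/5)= -354891/3380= -105.00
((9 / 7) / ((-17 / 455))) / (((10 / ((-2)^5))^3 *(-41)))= -27.50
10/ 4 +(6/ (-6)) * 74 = -143/ 2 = -71.50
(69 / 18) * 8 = 92 / 3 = 30.67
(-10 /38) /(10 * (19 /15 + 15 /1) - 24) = -15 /7904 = -0.00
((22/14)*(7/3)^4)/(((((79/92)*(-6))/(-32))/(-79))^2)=8175276032/729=11214370.41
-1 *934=-934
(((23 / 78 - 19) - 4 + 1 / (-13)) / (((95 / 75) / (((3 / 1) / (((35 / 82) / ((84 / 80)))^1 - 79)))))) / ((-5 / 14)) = -655713 / 341107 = -1.92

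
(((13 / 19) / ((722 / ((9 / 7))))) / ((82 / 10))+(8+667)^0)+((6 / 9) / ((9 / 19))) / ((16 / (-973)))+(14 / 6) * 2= -33982721999 / 425203128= -79.92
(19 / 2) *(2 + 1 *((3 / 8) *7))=703 / 16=43.94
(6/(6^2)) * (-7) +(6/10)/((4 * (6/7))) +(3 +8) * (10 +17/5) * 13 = 45965/24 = 1915.21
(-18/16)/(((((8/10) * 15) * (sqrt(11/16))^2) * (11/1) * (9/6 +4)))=-3/1331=-0.00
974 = 974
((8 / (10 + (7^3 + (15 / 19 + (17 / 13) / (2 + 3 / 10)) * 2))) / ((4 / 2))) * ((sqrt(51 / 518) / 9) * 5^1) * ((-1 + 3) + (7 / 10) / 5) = 607867 * sqrt(26418) / 23552692065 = 0.00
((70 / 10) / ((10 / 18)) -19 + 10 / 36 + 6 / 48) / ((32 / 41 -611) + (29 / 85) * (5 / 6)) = 1504823 / 153044940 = 0.01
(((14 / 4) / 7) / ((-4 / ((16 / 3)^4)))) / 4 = -2048 / 81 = -25.28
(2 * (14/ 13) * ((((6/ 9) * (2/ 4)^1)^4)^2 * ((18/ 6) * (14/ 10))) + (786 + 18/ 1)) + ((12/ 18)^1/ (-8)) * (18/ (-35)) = 1600184717/ 1990170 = 804.04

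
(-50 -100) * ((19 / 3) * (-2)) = 1900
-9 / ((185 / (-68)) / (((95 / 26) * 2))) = 11628 / 481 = 24.17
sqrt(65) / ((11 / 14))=14 * sqrt(65) / 11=10.26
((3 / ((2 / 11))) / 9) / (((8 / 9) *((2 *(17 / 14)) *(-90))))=-77 / 8160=-0.01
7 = 7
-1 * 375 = -375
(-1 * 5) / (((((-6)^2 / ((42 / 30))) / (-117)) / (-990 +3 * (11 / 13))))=-89859 / 4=-22464.75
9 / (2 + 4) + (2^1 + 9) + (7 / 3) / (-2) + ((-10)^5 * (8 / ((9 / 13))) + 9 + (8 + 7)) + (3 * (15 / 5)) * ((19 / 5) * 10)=-10396604 / 9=-1155178.22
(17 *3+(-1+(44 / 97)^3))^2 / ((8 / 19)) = 9928505966017891 / 1665944009858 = 5959.69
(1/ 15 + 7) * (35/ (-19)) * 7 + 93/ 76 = -89.90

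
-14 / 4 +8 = 9 / 2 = 4.50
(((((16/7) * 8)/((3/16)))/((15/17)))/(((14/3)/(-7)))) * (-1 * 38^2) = 25137152/105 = 239401.45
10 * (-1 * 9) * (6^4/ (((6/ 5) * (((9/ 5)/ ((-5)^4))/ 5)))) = -168750000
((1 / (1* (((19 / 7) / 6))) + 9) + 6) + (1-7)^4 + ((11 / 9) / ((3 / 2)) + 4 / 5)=3372527 / 2565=1314.83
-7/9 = -0.78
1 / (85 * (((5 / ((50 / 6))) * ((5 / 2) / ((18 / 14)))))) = 6 / 595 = 0.01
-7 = -7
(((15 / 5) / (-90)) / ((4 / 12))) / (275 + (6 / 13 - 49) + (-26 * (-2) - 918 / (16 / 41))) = 52 / 1078435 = 0.00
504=504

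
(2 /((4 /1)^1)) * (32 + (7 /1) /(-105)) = 479 /30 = 15.97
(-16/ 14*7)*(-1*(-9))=-72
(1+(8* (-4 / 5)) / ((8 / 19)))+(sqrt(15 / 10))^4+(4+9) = 21 / 20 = 1.05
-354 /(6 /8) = -472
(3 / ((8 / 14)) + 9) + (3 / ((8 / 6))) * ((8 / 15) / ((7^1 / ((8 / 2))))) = 2091 / 140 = 14.94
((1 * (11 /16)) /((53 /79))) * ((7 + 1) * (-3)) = -2607 /106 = -24.59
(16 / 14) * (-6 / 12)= -4 / 7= -0.57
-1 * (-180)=180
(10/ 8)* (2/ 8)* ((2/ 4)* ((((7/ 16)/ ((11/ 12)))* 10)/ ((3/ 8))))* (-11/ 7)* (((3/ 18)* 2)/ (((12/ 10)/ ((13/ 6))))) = -1625/ 864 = -1.88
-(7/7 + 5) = -6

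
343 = 343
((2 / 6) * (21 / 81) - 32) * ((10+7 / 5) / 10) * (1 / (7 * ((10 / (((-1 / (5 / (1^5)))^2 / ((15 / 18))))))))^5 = -88407 / 16028404235839843750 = -0.00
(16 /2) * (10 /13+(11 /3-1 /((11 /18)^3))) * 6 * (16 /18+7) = 3197840 /155727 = 20.53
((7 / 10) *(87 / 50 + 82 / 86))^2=1643248369 / 462250000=3.55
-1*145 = -145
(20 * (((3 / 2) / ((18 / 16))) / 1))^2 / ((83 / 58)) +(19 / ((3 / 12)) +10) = 582.92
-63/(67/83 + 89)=-5229/7454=-0.70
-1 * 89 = -89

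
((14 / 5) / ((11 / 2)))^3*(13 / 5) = 285376 / 831875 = 0.34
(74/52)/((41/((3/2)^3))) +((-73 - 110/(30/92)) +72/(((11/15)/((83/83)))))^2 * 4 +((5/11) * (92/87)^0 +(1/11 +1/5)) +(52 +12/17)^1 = 307712096465699/789394320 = 389807.84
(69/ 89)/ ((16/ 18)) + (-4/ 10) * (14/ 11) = 14219/ 39160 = 0.36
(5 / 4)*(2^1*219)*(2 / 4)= 273.75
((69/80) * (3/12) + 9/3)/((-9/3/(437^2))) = -65502367/320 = -204694.90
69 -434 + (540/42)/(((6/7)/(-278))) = -4535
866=866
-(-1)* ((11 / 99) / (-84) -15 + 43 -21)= 7.00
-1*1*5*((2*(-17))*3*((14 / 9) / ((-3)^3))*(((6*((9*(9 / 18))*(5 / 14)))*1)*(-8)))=6800 / 3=2266.67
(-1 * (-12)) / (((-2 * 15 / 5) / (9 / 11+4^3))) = -1426 / 11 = -129.64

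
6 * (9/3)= 18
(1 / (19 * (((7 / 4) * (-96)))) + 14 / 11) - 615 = -21549203 / 35112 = -613.73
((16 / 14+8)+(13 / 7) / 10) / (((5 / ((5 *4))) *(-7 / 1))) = -1306 / 245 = -5.33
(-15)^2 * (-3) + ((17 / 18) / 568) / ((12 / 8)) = -10351783 / 15336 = -675.00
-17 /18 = -0.94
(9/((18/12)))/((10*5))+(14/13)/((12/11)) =2159/1950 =1.11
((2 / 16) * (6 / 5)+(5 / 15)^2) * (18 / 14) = 47 / 140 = 0.34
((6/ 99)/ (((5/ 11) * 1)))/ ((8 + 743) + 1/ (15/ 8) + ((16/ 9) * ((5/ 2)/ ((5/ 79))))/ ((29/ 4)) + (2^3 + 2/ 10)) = 87/ 502046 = 0.00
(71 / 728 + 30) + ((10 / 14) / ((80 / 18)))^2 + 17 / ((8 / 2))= 1401333 / 40768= 34.37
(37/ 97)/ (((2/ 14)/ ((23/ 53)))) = 5957/ 5141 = 1.16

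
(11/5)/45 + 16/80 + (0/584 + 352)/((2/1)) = 176.25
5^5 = 3125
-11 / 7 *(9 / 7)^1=-2.02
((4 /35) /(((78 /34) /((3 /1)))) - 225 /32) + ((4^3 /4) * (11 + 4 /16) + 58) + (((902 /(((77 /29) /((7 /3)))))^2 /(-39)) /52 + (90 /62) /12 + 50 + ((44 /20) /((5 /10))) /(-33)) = -4549537807 /158427360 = -28.72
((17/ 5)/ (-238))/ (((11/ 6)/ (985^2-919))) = -2907918/ 385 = -7553.03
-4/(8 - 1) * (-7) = 4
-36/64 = -9/16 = -0.56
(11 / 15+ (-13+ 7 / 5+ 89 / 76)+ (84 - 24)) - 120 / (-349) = 20150903 / 397860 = 50.65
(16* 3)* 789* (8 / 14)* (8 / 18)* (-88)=-5924864 / 7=-846409.14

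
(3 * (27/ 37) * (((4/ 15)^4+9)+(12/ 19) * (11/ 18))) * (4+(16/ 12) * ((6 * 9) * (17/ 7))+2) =1633680582/ 439375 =3718.19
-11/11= -1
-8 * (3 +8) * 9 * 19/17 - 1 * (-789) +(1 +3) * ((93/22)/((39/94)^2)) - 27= -2365094/94809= -24.95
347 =347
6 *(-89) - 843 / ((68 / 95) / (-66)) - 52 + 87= 77230.56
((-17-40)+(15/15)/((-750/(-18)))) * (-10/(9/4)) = 18992/75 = 253.23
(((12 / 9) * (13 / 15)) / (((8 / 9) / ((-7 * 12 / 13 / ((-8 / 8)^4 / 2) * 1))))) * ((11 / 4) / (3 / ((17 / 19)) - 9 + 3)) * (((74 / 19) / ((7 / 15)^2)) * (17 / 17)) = 41514 / 133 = 312.14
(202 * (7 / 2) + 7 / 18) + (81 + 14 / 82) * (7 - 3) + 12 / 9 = 762653 / 738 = 1033.41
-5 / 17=-0.29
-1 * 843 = -843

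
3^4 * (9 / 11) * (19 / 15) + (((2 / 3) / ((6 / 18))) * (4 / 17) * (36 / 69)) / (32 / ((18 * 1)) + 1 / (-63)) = 66905019 / 795685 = 84.08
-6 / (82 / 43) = -129 / 41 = -3.15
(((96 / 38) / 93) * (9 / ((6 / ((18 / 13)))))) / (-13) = -432 / 99541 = -0.00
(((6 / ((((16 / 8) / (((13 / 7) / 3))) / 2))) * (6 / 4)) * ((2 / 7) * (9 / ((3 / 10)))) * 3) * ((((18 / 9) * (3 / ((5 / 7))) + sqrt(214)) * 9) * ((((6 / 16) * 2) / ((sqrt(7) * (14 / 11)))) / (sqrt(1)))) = 312741 * sqrt(7) / 343 + 521235 * sqrt(1498) / 4802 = 6613.49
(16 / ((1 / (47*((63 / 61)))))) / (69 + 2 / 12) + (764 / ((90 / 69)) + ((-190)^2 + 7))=2787482401 / 75945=36703.96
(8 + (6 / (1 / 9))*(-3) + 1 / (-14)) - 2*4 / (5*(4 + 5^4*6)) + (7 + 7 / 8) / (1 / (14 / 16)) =-618820537 / 4204480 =-147.18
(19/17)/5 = 19/85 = 0.22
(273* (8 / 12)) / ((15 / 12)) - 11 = 673 / 5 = 134.60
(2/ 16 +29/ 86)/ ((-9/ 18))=-159/ 172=-0.92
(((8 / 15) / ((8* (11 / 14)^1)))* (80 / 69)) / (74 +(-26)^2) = 112 / 853875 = 0.00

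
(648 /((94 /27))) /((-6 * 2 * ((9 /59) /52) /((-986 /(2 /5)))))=612572220 /47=13033451.49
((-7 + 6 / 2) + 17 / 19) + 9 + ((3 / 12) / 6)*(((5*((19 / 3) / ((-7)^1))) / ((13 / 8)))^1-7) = 683075 / 124488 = 5.49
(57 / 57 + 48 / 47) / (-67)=-0.03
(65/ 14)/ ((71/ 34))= 1105/ 497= 2.22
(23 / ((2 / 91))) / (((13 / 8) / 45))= 28980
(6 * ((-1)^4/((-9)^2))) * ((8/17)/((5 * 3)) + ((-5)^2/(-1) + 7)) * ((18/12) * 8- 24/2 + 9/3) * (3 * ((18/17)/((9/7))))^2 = -1796144/73695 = -24.37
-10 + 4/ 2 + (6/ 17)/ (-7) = -958/ 119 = -8.05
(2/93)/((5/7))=14/465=0.03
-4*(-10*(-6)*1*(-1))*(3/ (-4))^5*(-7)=25515/ 64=398.67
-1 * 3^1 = -3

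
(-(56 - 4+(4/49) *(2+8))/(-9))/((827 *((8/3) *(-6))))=-647/1458828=-0.00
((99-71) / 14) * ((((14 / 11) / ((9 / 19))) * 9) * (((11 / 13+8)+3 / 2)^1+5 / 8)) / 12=151753 / 3432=44.22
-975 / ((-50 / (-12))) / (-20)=117 / 10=11.70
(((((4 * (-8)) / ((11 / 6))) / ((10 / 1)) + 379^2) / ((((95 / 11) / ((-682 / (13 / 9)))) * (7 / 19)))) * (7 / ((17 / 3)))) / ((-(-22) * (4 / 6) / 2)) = -19837299249 / 5525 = -3590461.40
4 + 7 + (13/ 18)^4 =1183297/ 104976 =11.27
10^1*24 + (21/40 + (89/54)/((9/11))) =2357483/9720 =242.54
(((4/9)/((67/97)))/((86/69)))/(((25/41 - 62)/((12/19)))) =-731768/137778063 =-0.01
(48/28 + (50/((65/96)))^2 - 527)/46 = 253469/2366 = 107.13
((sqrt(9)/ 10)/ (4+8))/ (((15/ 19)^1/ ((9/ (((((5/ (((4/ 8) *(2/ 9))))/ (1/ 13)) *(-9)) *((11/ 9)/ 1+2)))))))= -19/ 1131000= -0.00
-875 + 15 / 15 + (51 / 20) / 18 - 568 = -173023 / 120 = -1441.86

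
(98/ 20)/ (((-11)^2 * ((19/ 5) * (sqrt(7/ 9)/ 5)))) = 0.06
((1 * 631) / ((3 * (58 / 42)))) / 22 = 4417 / 638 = 6.92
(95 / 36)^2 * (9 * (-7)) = -63175 / 144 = -438.72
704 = 704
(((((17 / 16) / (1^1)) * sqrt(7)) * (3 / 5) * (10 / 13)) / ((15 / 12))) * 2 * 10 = 102 * sqrt(7) / 13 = 20.76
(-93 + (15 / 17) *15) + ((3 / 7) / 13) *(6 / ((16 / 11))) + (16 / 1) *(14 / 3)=-184231 / 37128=-4.96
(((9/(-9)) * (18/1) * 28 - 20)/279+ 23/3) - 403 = -110822/279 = -397.21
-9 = -9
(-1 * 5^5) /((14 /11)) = -34375 /14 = -2455.36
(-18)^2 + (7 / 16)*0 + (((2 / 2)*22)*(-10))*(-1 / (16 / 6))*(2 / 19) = 6321 / 19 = 332.68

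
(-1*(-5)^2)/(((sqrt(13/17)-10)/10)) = 250*sqrt(221)/1687+42500/1687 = 27.40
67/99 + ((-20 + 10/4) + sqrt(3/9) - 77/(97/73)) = -1436065/19206 + sqrt(3)/3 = -74.19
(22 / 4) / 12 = 11 / 24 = 0.46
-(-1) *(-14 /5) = -14 /5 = -2.80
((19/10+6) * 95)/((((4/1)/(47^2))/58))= 96155561/4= 24038890.25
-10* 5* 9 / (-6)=75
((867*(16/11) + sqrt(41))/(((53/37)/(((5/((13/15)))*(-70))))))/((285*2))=-89821200/144001 - 6475*sqrt(41)/13091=-626.92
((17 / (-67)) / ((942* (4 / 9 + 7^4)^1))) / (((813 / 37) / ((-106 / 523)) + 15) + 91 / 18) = 900099 / 709066196363890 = 0.00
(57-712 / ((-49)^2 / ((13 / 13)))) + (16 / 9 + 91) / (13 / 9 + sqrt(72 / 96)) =163202205 / 1039633-15030*sqrt(3) / 433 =96.86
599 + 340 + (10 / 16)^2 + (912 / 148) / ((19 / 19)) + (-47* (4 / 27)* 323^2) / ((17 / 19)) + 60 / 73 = -3784997625337 / 4667328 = -810956.00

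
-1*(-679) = 679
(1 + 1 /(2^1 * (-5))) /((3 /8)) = 12 /5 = 2.40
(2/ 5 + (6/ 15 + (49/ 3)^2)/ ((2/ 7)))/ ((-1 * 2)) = -84197/ 180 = -467.76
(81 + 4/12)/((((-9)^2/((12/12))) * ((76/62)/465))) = 586210/1539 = 380.90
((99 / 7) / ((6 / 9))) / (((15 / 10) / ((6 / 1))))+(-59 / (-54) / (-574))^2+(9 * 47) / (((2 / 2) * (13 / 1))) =1466244871957 / 12489776208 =117.40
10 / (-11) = -10 / 11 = -0.91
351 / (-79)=-351 / 79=-4.44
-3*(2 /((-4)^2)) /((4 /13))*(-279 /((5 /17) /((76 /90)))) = 390507 /400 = 976.27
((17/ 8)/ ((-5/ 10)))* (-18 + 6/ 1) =51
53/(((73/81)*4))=4293/292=14.70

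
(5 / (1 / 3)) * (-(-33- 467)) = 7500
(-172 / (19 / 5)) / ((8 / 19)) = -215 / 2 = -107.50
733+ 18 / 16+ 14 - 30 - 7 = 5689 / 8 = 711.12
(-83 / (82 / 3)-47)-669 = -58961 / 82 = -719.04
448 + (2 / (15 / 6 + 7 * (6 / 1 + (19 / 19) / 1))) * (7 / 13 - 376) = 580348 / 1339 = 433.42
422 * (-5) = -2110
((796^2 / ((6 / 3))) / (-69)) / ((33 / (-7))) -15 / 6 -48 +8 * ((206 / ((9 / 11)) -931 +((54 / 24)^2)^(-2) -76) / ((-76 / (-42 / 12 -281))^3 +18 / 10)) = -579899524395124135 / 241850667803382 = -2397.76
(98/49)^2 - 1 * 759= -755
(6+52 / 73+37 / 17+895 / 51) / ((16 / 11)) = 270677 / 14892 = 18.18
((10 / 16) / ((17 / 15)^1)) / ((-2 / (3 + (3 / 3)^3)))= -75 / 68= -1.10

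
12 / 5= 2.40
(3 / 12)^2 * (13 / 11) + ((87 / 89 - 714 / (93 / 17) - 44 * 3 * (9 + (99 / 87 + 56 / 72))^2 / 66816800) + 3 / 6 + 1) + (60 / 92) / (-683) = -46280997539611270451977 / 361666565626579210800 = -127.97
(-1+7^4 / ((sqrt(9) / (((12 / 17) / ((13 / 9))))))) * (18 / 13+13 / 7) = 25433425 / 20111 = 1264.65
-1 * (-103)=103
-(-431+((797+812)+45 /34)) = -40097 /34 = -1179.32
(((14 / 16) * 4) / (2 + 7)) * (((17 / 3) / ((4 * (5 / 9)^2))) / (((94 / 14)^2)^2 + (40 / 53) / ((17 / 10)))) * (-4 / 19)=-772298457 / 4177675331950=-0.00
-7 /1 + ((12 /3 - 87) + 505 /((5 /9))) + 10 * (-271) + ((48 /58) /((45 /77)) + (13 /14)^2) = -1888.72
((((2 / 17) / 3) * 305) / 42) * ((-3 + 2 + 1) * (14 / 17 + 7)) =0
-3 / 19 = -0.16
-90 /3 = -30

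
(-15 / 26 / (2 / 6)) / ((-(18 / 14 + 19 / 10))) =1575 / 2899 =0.54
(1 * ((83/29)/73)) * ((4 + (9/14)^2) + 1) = 88063/414932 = 0.21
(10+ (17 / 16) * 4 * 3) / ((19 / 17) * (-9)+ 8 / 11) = -17017 / 6980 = -2.44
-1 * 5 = -5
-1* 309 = -309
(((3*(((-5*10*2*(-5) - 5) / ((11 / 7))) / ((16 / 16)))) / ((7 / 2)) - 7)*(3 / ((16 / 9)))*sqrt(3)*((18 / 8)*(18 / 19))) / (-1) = -575181*sqrt(3) / 608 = -1638.56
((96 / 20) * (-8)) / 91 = -192 / 455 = -0.42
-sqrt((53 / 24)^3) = -53 * sqrt(318) / 288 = -3.28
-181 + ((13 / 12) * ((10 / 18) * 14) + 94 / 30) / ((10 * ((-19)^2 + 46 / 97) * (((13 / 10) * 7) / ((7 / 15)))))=-334137815213 / 1846066950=-181.00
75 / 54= 25 / 18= 1.39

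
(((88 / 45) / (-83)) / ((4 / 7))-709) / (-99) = 2648269 / 369765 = 7.16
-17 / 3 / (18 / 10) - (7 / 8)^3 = -52781 / 13824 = -3.82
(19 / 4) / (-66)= -19 / 264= -0.07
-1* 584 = -584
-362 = -362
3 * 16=48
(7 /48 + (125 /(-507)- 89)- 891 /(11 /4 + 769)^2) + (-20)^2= 296711115023 /954368688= 310.90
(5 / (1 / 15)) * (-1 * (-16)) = 1200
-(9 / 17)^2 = -0.28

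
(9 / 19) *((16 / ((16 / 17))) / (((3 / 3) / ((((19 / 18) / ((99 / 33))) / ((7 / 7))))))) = 17 / 6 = 2.83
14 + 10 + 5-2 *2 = 25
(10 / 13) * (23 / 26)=0.68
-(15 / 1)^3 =-3375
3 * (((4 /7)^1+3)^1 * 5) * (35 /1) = 1875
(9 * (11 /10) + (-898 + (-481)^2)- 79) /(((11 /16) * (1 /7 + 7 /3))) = 8796858 /65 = 135336.28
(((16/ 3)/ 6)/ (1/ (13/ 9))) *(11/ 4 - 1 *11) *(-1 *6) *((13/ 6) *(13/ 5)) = 48334/ 135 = 358.03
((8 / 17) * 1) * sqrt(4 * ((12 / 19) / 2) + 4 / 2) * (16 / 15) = 128 * sqrt(1178) / 4845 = 0.91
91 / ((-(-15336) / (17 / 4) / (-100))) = -2.52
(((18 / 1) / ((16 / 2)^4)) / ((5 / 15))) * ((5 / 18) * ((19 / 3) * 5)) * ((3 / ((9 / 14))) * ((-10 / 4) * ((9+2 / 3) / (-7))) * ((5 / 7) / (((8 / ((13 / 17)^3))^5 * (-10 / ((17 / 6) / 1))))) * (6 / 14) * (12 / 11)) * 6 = -3525428381345500888375 / 6090508473459639002630979584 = -0.00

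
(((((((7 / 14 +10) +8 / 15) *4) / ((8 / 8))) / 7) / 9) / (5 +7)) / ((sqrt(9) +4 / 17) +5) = 5627 / 793800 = 0.01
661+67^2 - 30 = 5120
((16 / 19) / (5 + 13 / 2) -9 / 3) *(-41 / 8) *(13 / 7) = 681707 / 24472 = 27.86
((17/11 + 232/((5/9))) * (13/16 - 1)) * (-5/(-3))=-23053/176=-130.98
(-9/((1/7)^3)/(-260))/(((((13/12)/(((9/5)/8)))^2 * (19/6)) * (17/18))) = 0.17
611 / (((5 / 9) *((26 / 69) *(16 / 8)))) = 29187 / 20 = 1459.35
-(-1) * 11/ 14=11/ 14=0.79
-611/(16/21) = -12831/16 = -801.94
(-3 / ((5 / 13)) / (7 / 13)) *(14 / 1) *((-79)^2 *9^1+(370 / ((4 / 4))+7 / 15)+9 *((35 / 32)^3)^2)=-11469328.62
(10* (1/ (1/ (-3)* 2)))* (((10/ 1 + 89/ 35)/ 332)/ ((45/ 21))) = -439/ 1660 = -0.26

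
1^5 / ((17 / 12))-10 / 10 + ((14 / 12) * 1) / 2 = 59 / 204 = 0.29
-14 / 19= -0.74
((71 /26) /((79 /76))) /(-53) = -2698 /54431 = -0.05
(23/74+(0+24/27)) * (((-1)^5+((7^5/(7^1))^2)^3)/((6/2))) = 8504077992948475839200/111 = 76613315251788070623.42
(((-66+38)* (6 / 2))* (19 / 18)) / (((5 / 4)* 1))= -1064 / 15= -70.93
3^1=3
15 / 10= 3 / 2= 1.50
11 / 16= 0.69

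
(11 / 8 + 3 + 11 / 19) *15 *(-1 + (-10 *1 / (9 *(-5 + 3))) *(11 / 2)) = 152.75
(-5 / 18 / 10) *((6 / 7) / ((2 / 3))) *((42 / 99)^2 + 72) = -19651 / 7623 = -2.58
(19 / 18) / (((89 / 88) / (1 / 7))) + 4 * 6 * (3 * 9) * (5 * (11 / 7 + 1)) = 46715156 / 5607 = 8331.58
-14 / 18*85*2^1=-1190 / 9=-132.22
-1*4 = -4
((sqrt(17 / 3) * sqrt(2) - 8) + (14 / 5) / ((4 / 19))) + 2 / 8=sqrt(102) / 3 + 111 / 20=8.92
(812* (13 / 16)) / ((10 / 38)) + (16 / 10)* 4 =50269 / 20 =2513.45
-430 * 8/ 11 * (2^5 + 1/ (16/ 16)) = -10320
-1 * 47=-47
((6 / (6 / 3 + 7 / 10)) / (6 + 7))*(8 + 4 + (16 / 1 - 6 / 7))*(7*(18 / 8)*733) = 696350 / 13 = 53565.38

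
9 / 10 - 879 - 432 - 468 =-17781 / 10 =-1778.10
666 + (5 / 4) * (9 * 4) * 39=2421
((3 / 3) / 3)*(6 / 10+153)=256 / 5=51.20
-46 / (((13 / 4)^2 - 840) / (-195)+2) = -143520 / 19511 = -7.36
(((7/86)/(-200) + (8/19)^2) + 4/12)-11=-195399581/18627600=-10.49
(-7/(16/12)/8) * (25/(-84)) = 25/128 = 0.20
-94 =-94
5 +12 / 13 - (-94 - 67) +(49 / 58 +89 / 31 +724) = 20911289 / 23374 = 894.64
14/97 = 0.14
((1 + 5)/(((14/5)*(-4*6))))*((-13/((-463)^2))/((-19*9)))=-65/2052797544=-0.00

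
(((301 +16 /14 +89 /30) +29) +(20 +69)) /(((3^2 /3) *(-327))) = -88853 /206010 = -0.43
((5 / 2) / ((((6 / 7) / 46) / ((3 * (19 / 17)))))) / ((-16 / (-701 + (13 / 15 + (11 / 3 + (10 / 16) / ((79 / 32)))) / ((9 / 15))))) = 7536443005 / 386784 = 19484.89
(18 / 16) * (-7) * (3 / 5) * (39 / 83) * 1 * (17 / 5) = -125307 / 16600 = -7.55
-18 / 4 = -9 / 2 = -4.50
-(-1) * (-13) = -13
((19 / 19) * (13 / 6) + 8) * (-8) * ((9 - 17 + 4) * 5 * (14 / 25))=13664 / 15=910.93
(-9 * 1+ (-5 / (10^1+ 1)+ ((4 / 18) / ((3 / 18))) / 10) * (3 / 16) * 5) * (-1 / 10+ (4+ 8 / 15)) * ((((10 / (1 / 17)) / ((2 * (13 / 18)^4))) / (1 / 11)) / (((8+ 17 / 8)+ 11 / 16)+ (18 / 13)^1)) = -64757192472 / 5573789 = -11618.16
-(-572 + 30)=542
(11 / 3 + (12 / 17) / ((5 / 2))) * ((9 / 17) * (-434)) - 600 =-2178114 / 1445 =-1507.35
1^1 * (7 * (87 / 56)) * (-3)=-32.62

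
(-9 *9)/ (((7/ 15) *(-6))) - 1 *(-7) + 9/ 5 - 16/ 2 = 2081/ 70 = 29.73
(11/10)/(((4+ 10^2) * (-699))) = -11/726960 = -0.00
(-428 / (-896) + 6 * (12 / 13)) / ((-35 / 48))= -52557 / 6370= -8.25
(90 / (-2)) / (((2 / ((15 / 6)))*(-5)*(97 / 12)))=1.39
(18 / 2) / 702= 1 / 78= 0.01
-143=-143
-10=-10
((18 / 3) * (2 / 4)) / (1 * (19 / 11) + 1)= 11 / 10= 1.10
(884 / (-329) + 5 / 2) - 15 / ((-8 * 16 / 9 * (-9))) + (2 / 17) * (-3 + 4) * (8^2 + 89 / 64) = 7.39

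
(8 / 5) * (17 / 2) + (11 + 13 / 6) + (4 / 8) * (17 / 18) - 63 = -6437 / 180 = -35.76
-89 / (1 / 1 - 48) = 89 / 47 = 1.89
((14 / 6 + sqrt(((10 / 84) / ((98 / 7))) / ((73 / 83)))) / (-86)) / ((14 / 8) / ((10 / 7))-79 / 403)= -56420 / 2139723-4030 * sqrt(90885) / 1093398453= -0.03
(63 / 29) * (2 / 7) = 18 / 29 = 0.62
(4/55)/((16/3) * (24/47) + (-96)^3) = -47/571758880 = -0.00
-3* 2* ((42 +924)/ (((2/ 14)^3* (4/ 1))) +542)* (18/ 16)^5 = -29539793691/ 32768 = -901482.96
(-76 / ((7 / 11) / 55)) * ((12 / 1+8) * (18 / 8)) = -2069100 / 7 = -295585.71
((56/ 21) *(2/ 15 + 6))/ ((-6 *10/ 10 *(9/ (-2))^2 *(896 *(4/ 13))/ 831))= -82823/ 204120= -0.41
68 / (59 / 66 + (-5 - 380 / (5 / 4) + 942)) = 264 / 2461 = 0.11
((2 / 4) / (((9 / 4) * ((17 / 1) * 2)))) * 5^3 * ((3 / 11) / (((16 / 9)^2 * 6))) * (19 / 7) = 21375 / 670208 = 0.03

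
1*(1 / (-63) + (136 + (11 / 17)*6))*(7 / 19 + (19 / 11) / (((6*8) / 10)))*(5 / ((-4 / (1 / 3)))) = -2736042205 / 64465632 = -42.44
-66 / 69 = -22 / 23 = -0.96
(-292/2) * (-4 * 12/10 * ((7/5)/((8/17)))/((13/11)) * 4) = 2293368/325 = 7056.52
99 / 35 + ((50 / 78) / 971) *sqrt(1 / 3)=25 *sqrt(3) / 113607 + 99 / 35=2.83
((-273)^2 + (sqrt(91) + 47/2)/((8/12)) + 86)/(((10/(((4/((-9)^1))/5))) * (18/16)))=-1194404/2025 - 8 * sqrt(91)/675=-589.94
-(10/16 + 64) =-517/8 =-64.62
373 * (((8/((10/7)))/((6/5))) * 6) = 10444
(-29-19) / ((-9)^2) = -16 / 27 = -0.59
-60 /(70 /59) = -354 /7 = -50.57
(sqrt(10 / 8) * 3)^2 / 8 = 45 / 32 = 1.41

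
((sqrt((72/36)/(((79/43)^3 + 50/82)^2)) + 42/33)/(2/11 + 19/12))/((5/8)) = 573722512 * sqrt(2)/4310941535 + 1344/1165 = 1.34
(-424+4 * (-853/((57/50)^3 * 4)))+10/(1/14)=-159219812/185193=-859.75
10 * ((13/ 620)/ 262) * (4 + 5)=117/ 16244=0.01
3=3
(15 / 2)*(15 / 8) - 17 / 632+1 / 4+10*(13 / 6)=136331 / 3792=35.95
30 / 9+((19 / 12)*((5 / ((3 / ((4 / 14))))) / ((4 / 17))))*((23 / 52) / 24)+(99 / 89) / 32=191852809 / 55980288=3.43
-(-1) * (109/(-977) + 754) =736549/977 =753.89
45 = 45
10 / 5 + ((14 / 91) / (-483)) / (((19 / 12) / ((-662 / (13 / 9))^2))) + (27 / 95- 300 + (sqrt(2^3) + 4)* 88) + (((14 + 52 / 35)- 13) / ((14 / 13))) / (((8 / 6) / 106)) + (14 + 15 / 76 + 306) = 176* sqrt(2) + 242619640429 / 470443610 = 764.63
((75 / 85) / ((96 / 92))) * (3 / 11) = 345 / 1496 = 0.23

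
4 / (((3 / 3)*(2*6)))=1 / 3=0.33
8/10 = 4/5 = 0.80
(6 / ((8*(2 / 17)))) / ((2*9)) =17 / 48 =0.35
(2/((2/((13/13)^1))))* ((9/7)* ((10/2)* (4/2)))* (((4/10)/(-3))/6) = -2/7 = -0.29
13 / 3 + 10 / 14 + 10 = 316 / 21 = 15.05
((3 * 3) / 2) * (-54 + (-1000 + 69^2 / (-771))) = -2452185 / 514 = -4770.79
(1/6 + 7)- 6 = 7/6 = 1.17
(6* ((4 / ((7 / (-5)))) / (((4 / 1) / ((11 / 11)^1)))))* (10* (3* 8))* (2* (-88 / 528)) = 2400 / 7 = 342.86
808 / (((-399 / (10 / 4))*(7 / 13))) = -26260 / 2793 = -9.40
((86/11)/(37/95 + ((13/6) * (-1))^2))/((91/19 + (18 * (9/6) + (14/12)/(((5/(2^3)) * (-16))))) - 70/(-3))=0.03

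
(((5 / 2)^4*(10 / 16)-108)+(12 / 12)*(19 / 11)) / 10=-115257 / 14080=-8.19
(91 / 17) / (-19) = -91 / 323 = -0.28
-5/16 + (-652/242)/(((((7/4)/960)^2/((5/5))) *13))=-76913434985/1233232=-62367.37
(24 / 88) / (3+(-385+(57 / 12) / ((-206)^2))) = -169744 / 237754693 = -0.00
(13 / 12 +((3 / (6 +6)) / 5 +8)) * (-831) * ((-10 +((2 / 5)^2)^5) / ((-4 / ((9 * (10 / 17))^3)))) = -5403228694009092 / 1919140625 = -2815441.78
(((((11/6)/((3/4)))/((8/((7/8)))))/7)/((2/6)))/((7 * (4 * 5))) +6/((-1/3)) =-241909/13440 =-18.00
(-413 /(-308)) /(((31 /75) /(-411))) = -1333.34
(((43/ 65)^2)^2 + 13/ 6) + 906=97288568431/ 107103750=908.36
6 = 6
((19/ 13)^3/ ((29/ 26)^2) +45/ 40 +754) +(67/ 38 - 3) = 1256993675/ 1661816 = 756.40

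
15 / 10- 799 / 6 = -395 / 3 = -131.67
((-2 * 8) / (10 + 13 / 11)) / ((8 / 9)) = -66 / 41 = -1.61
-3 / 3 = -1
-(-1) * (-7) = -7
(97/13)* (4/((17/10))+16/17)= 5432/221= 24.58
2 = 2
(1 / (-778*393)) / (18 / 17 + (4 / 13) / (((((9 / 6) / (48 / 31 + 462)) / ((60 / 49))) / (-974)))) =335699 / 11639993064778116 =0.00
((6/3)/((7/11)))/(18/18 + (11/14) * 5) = 44/69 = 0.64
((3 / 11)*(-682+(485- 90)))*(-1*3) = 2583 / 11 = 234.82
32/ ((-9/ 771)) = -8224/ 3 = -2741.33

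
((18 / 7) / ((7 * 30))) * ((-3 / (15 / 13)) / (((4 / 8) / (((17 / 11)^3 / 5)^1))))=-383214 / 8152375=-0.05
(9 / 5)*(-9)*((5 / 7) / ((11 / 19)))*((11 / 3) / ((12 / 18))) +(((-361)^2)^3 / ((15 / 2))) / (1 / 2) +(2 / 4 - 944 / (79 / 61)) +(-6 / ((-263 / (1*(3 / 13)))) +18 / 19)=318039480811443401587802 / 538851495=590217311750138.88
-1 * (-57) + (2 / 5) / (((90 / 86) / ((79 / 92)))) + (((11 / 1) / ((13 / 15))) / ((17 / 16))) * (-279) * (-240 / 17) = 1831844244679 / 38884950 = 47109.34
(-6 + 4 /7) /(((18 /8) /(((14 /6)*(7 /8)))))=-4.93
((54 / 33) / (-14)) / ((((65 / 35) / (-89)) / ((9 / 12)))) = 2403 / 572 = 4.20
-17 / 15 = -1.13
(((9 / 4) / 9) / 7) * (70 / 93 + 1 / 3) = 101 / 2604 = 0.04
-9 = -9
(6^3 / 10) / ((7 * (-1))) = -108 / 35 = -3.09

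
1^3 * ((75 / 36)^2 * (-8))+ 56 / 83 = -50867 / 1494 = -34.05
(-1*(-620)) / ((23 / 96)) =59520 / 23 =2587.83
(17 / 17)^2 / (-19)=-1 / 19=-0.05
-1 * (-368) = 368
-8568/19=-450.95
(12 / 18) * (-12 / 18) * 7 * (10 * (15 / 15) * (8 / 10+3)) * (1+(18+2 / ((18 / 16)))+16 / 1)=-352184 / 81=-4347.95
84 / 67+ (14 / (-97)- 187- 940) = -7317163 / 6499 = -1125.89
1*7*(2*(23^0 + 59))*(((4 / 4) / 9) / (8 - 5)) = 280 / 9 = 31.11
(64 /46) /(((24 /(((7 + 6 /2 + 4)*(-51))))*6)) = -476 /69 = -6.90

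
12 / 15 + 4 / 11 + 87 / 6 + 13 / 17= 30721 / 1870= 16.43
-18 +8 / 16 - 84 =-101.50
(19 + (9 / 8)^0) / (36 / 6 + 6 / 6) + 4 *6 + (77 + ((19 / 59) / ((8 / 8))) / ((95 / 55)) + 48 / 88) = 475148 / 4543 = 104.59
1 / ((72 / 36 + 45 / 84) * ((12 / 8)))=56 / 213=0.26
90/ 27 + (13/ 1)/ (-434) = 4301/ 1302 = 3.30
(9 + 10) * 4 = 76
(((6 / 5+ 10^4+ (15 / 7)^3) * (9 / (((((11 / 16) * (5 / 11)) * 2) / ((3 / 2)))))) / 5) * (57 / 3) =35230650516 / 42875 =821706.13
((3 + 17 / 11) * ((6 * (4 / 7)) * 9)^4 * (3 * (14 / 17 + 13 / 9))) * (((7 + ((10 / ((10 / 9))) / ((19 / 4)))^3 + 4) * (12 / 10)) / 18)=102479127196262400 / 3079601833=33276745.75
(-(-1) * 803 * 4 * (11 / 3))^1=35332 / 3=11777.33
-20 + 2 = -18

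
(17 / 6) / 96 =0.03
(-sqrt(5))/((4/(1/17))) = -sqrt(5)/68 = -0.03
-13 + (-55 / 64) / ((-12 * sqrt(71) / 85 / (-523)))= -2445025 * sqrt(71) / 54528 - 13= -390.83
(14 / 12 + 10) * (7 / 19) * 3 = 469 / 38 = 12.34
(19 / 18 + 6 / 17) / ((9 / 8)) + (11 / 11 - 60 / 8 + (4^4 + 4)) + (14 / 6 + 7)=727291 / 2754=264.09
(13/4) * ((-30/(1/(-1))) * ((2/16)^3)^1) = 0.19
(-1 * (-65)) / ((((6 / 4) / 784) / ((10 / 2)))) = 509600 / 3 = 169866.67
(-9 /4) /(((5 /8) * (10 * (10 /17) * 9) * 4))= -17 /1000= -0.02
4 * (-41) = -164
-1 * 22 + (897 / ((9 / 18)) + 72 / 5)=8932 / 5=1786.40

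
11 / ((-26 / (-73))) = 803 / 26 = 30.88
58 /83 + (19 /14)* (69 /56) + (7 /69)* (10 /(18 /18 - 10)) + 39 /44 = 1397810087 /444506832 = 3.14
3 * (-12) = -36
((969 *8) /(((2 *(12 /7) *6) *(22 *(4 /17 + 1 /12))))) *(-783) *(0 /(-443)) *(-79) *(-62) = 0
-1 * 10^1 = -10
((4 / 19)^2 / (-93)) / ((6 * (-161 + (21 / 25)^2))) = 625 / 1261304037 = 0.00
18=18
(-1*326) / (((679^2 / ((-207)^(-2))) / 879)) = -95518 / 6585048603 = -0.00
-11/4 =-2.75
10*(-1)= -10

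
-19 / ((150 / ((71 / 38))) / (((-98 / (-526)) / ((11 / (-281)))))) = 977599 / 867900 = 1.13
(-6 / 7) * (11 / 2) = -33 / 7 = -4.71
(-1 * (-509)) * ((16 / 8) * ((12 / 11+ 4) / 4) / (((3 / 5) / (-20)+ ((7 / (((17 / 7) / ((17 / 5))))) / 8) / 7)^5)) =4560640000000000 / 225622639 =20213574.40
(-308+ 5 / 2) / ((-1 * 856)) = 611 / 1712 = 0.36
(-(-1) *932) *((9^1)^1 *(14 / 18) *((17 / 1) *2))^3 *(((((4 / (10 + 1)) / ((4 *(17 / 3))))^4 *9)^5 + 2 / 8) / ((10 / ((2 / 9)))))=1748123692110688582761792074151803550538660843990744 / 25043664689641920285819721230978945923665965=69803030.58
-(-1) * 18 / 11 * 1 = 18 / 11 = 1.64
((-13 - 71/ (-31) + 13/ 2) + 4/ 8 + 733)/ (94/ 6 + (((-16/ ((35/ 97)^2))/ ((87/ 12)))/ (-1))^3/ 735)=248330743419071250000/ 7591031059030827227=32.71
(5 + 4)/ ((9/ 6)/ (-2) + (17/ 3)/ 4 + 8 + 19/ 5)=0.72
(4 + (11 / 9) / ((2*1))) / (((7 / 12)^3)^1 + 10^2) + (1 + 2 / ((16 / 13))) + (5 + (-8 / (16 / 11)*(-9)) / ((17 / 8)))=729149963 / 23547448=30.97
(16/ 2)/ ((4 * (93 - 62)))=0.06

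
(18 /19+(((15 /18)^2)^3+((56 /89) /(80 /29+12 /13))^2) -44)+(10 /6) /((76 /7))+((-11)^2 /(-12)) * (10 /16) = -41290480417108871 /845473628949696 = -48.84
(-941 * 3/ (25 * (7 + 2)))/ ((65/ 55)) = -10351/ 975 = -10.62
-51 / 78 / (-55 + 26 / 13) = 17 / 1378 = 0.01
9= 9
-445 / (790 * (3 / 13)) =-1157 / 474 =-2.44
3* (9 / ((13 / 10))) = 270 / 13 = 20.77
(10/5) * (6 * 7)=84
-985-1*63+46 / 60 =-31417 / 30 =-1047.23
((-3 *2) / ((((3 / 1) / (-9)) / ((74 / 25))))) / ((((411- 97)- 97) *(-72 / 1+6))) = -222 / 59675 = -0.00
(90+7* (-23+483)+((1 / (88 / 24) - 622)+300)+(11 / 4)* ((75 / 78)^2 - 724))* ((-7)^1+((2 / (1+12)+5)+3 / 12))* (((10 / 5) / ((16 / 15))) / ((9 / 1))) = -332.47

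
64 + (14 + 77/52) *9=10573/52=203.33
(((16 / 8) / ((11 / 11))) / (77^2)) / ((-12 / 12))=-2 / 5929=-0.00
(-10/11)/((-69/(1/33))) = 10/25047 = 0.00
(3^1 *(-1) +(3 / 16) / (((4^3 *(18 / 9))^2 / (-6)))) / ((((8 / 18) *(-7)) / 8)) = 505575 / 65536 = 7.71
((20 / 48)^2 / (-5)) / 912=-0.00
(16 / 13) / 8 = 2 / 13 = 0.15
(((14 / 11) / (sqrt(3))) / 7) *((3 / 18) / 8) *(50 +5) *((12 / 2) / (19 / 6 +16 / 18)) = 15 *sqrt(3) / 146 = 0.18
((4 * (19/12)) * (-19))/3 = -361/9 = -40.11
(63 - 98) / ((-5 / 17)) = 119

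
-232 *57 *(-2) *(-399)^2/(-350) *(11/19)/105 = -8291448/125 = -66331.58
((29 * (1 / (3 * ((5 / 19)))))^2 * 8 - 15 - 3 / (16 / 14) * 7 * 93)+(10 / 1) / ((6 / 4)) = 16339489 / 1800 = 9077.49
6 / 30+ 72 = 361 / 5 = 72.20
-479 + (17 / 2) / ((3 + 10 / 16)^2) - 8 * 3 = -422479 / 841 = -502.35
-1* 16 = -16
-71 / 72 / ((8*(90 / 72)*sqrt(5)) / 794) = -28187*sqrt(5) / 1800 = -35.02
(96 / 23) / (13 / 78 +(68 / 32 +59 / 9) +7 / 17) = 117504 / 260659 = 0.45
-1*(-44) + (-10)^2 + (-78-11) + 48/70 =1949/35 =55.69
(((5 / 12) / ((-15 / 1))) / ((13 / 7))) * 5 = -0.07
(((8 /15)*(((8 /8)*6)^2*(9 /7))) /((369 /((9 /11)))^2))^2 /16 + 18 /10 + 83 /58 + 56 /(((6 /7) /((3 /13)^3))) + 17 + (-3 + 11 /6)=192455354057355437129 /9687050543911015275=19.87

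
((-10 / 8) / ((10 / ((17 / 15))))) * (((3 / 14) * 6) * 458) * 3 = -250.26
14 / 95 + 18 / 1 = 1724 / 95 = 18.15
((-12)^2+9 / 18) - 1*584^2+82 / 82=-681821 / 2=-340910.50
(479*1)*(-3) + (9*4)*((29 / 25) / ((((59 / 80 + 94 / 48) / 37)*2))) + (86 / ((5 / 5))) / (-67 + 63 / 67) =-8245271734 / 7159055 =-1151.73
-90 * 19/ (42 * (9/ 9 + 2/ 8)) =-228/ 7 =-32.57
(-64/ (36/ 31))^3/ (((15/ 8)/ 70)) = -13666680832/ 2187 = -6249053.88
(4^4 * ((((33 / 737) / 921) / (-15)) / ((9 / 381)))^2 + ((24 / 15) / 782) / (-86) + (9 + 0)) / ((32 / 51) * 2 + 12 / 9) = 129639751786489027 / 37282098710943900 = 3.48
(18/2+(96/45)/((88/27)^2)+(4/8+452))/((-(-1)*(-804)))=-279329/486420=-0.57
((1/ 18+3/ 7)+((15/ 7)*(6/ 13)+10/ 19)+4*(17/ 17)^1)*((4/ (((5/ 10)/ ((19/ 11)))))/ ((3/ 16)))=11949760/ 27027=442.14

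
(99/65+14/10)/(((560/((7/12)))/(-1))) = -19/6240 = -0.00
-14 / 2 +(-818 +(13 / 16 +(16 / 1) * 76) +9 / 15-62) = 26433 / 80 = 330.41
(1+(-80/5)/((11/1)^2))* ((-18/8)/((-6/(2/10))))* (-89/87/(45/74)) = -23051/210540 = -0.11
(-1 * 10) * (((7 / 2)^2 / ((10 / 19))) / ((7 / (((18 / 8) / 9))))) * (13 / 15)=-1729 / 240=-7.20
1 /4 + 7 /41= 69 /164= 0.42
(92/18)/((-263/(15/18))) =-115/7101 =-0.02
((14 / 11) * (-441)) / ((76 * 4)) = -3087 / 1672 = -1.85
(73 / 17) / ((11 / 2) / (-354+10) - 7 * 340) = -50224 / 27836667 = -0.00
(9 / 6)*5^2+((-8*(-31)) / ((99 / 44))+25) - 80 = 1669 / 18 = 92.72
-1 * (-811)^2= -657721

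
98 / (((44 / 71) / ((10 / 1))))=17395 / 11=1581.36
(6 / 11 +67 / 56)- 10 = -5087 / 616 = -8.26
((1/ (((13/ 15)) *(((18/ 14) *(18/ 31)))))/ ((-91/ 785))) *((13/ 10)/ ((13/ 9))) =-24335/ 2028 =-12.00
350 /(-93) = -350 /93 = -3.76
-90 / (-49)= 90 / 49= 1.84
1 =1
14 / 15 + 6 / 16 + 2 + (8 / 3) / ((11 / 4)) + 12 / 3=8.28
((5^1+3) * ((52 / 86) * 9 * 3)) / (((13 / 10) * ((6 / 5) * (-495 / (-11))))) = 80 / 43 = 1.86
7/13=0.54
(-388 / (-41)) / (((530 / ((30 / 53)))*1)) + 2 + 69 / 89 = 28550339 / 10250041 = 2.79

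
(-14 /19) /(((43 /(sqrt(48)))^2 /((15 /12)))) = -0.02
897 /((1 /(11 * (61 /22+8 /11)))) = 34534.50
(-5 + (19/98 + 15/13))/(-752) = 99/20384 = 0.00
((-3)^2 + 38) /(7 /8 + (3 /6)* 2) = 376 /15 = 25.07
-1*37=-37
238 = 238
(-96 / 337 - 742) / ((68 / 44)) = -2751650 / 5729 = -480.30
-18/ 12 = -3/ 2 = -1.50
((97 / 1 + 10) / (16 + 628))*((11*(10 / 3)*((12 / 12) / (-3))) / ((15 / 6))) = -1177 / 1449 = -0.81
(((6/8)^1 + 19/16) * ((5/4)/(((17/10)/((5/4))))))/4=3875/8704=0.45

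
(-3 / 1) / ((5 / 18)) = -54 / 5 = -10.80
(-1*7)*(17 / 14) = -17 / 2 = -8.50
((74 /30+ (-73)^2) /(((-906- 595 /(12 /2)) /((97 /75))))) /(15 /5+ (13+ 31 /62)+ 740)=-31029136 /3421838625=-0.01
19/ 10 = 1.90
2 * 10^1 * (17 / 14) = 170 / 7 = 24.29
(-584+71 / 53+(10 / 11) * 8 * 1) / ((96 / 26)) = -1453621 / 9328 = -155.83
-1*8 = -8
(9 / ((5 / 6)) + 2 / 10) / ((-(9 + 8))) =-11 / 17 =-0.65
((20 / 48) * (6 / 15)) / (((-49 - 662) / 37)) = -37 / 4266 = -0.01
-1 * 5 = -5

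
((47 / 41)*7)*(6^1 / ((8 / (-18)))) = -8883 / 82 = -108.33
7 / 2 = 3.50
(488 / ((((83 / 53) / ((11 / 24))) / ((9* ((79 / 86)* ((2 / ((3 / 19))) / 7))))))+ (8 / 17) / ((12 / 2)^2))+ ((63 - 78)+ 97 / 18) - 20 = 5369342749 / 2548266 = 2107.06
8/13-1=-5/13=-0.38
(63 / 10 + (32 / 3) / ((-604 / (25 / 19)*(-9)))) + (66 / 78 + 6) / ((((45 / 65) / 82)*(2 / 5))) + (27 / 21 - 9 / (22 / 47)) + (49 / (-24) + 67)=496388176387 / 238586040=2080.54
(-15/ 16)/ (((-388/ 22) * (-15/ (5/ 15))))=-11/ 9312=-0.00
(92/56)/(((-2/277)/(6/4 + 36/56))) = -487.58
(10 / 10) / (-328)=-1 / 328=-0.00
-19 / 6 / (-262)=19 / 1572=0.01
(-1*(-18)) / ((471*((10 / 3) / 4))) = 0.05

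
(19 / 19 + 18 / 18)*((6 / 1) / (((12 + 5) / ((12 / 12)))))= 12 / 17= 0.71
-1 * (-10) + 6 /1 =16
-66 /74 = -33 /37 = -0.89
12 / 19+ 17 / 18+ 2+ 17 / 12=4.99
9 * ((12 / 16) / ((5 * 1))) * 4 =5.40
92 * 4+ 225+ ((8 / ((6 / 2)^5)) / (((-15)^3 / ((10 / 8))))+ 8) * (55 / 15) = 306234653 / 492075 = 622.33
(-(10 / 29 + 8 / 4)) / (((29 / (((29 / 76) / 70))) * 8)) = -17 / 308560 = -0.00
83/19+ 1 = 102/19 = 5.37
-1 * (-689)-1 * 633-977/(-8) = 1425/8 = 178.12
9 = 9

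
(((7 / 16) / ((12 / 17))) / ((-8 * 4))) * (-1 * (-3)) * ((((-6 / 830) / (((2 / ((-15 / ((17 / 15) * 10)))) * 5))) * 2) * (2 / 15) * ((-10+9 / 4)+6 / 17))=31689 / 288972800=0.00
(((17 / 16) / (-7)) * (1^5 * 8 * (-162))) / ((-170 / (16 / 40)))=-81 / 175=-0.46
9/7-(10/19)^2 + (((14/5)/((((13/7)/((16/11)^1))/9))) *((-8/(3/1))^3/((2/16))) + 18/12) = -32432260057/10840830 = -2991.68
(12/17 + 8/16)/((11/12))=1.32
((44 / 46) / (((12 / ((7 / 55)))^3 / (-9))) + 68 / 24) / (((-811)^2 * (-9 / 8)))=-94621657 / 24710906830500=-0.00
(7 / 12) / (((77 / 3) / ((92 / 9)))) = 23 / 99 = 0.23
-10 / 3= -3.33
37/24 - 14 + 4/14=-2045/168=-12.17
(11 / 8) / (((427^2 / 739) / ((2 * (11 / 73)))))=89419 / 53240068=0.00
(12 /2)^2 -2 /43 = 1546 /43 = 35.95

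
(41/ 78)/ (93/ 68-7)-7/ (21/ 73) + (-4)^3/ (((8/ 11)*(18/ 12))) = -1241165/ 14937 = -83.09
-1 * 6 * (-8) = 48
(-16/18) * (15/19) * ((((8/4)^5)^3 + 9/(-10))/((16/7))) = -2293697/228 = -10060.07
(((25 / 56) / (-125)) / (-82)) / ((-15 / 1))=-1 / 344400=-0.00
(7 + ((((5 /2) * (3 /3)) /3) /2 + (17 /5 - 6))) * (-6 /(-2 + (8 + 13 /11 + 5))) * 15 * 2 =-9537 /134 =-71.17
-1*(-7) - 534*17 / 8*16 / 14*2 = -18107 / 7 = -2586.71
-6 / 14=-3 / 7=-0.43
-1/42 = -0.02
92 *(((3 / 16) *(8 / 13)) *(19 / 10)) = 1311 / 65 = 20.17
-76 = -76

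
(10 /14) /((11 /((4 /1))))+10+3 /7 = 10.69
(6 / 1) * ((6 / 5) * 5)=36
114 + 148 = 262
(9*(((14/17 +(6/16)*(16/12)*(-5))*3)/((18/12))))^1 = -513/17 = -30.18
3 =3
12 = 12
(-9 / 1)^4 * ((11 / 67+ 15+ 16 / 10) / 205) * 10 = 5365.36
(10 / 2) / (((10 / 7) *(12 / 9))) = 21 / 8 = 2.62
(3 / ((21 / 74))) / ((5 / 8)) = 592 / 35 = 16.91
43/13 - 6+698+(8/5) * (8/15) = 678757/975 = 696.16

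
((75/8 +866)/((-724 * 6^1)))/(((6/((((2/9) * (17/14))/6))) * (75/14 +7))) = -119051/973959552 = -0.00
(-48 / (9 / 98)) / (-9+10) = -1568 / 3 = -522.67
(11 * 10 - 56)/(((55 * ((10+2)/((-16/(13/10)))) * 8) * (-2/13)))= 9/11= 0.82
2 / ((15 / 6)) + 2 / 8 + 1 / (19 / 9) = 579 / 380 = 1.52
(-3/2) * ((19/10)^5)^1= -7428297/200000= -37.14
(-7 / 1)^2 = 49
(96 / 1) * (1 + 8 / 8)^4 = 1536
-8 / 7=-1.14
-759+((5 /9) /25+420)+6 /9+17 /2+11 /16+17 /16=-59051 /180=-328.06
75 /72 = 25 /24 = 1.04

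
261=261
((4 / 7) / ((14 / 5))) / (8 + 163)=10 / 8379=0.00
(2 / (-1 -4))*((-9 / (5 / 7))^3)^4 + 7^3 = -7818376656538954587487 / 1220703125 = -6404814157036.71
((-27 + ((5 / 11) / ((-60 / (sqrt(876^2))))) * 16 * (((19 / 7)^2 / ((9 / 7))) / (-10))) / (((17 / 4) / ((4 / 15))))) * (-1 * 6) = -12.74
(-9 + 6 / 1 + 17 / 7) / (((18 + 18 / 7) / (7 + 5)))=-0.33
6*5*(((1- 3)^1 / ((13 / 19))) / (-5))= 228 / 13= 17.54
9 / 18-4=-7 / 2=-3.50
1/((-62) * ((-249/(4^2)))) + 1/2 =7735/15438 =0.50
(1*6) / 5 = 6 / 5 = 1.20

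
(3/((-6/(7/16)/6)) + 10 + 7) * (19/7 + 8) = 18825/112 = 168.08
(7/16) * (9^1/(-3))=-21/16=-1.31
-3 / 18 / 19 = -1 / 114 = -0.01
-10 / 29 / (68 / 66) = -165 / 493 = -0.33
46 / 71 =0.65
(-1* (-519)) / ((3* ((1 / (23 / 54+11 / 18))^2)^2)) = 106335488 / 531441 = 200.09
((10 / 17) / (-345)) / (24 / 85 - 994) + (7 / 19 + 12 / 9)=31407306 / 18455821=1.70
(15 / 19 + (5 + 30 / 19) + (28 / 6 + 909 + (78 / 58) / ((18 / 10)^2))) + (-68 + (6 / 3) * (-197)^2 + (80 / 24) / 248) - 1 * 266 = 144269372563 / 1844748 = 78205.46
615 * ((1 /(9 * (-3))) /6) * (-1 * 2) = 205 /27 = 7.59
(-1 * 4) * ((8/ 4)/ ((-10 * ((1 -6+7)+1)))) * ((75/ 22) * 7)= 70/ 11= 6.36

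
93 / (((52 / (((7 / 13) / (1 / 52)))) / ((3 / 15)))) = 10.02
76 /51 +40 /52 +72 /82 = 85286 /27183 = 3.14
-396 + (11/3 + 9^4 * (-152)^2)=454754855/3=151584951.67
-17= -17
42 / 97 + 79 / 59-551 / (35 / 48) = -151006969 / 200305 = -753.89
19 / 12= 1.58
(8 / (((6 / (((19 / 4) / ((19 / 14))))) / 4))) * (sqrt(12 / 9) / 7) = 16 * sqrt(3) / 9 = 3.08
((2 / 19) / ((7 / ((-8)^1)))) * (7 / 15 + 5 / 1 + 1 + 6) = -2992 / 1995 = -1.50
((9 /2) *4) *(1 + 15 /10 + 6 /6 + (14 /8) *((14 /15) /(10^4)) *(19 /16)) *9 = 453625137 /800000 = 567.03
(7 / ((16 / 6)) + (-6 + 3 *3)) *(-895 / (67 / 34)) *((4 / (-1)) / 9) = 76075 / 67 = 1135.45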